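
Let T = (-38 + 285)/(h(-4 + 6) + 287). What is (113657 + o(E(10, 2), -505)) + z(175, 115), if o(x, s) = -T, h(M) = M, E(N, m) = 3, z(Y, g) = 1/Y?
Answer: 5748159839/50575 ≈ 1.1366e+5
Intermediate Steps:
T = 247/289 (T = (-38 + 285)/((-4 + 6) + 287) = 247/(2 + 287) = 247/289 ≈ 0.85467)
o(x, s) = -247/289 (o(x, s) = -1*247/289 = -247/289)
(113657 + o(E(10, 2), -505)) + z(175, 115) = (113657 - 247/289) + 1/175 = 32846626/289 + 1/175 = 5748159839/50575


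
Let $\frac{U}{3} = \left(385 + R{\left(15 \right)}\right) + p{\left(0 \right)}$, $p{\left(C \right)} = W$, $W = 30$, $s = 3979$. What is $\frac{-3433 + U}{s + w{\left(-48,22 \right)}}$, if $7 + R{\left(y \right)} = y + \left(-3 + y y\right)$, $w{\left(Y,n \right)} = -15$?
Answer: $- \frac{749}{1982} \approx -0.3779$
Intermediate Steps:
$p{\left(C \right)} = 30$
$R{\left(y \right)} = -10 + y + y^{2}$ ($R{\left(y \right)} = -7 + \left(y + \left(-3 + y y\right)\right) = -7 + \left(y + \left(-3 + y^{2}\right)\right) = -7 + \left(-3 + y + y^{2}\right) = -10 + y + y^{2}$)
$U = 1935$ ($U = 3 \left(\left(385 + \left(-10 + 15 + 15^{2}\right)\right) + 30\right) = 3 \left(\left(385 + \left(-10 + 15 + 225\right)\right) + 30\right) = 3 \left(\left(385 + 230\right) + 30\right) = 3 \left(615 + 30\right) = 3 \cdot 645 = 1935$)
$\frac{-3433 + U}{s + w{\left(-48,22 \right)}} = \frac{-3433 + 1935}{3979 - 15} = - \frac{1498}{3964} = \left(-1498\right) \frac{1}{3964} = - \frac{749}{1982}$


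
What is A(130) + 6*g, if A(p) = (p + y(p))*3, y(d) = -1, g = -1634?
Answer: -9417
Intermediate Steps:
A(p) = -3 + 3*p (A(p) = (p - 1)*3 = (-1 + p)*3 = -3 + 3*p)
A(130) + 6*g = (-3 + 3*130) + 6*(-1634) = (-3 + 390) - 9804 = 387 - 9804 = -9417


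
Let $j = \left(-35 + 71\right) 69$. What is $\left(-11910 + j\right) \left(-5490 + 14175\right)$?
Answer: $-81864810$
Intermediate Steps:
$j = 2484$ ($j = 36 \cdot 69 = 2484$)
$\left(-11910 + j\right) \left(-5490 + 14175\right) = \left(-11910 + 2484\right) \left(-5490 + 14175\right) = \left(-9426\right) 8685 = -81864810$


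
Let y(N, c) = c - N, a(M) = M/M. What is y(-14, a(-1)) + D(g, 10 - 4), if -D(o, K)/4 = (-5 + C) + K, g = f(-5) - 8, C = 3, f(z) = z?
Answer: -1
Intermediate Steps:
a(M) = 1
g = -13 (g = -5 - 8 = -13)
D(o, K) = 8 - 4*K (D(o, K) = -4*((-5 + 3) + K) = -4*(-2 + K) = 8 - 4*K)
y(-14, a(-1)) + D(g, 10 - 4) = (1 - 1*(-14)) + (8 - 4*(10 - 4)) = (1 + 14) + (8 - 4*6) = 15 + (8 - 24) = 15 - 16 = -1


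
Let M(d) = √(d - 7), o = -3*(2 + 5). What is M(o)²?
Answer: -28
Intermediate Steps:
o = -21 (o = -3*7 = -21)
M(d) = √(-7 + d)
M(o)² = (√(-7 - 21))² = (√(-28))² = (2*I*√7)² = -28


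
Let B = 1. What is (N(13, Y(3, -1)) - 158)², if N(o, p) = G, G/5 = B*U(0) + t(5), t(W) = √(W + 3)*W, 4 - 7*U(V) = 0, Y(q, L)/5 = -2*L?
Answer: 1424396/49 - 108600*√2/7 ≈ 7128.8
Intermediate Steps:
Y(q, L) = -10*L (Y(q, L) = 5*(-2*L) = -10*L)
U(V) = 4/7 (U(V) = 4/7 - ⅐*0 = 4/7 + 0 = 4/7)
t(W) = W*√(3 + W) (t(W) = √(3 + W)*W = W*√(3 + W))
G = 20/7 + 50*√2 (G = 5*(1*(4/7) + 5*√(3 + 5)) = 5*(4/7 + 5*√8) = 5*(4/7 + 5*(2*√2)) = 5*(4/7 + 10*√2) = 20/7 + 50*√2 ≈ 73.568)
N(o, p) = 20/7 + 50*√2
(N(13, Y(3, -1)) - 158)² = ((20/7 + 50*√2) - 158)² = (-1086/7 + 50*√2)²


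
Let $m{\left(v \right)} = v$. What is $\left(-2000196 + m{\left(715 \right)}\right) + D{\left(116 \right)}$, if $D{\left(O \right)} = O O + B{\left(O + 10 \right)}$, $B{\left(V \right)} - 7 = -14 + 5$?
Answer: $-1986027$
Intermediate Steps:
$B{\left(V \right)} = -2$ ($B{\left(V \right)} = 7 + \left(-14 + 5\right) = 7 - 9 = -2$)
$D{\left(O \right)} = -2 + O^{2}$ ($D{\left(O \right)} = O O - 2 = O^{2} - 2 = -2 + O^{2}$)
$\left(-2000196 + m{\left(715 \right)}\right) + D{\left(116 \right)} = \left(-2000196 + 715\right) - \left(2 - 116^{2}\right) = -1999481 + \left(-2 + 13456\right) = -1999481 + 13454 = -1986027$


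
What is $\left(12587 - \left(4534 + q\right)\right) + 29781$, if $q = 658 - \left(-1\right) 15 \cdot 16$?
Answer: $36936$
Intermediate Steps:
$q = 898$ ($q = 658 - \left(-15\right) 16 = 658 - -240 = 658 + 240 = 898$)
$\left(12587 - \left(4534 + q\right)\right) + 29781 = \left(12587 - 5432\right) + 29781 = 7155 + 29781 = 36936$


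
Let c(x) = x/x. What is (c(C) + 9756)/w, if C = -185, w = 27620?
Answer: 9757/27620 ≈ 0.35326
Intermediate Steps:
c(x) = 1
(c(C) + 9756)/w = (1 + 9756)/27620 = 9757*(1/27620) = 9757/27620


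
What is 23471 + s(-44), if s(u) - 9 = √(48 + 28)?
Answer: 23480 + 2*√19 ≈ 23489.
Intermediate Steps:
s(u) = 9 + 2*√19 (s(u) = 9 + √(48 + 28) = 9 + √76 = 9 + 2*√19)
23471 + s(-44) = 23471 + (9 + 2*√19) = 23480 + 2*√19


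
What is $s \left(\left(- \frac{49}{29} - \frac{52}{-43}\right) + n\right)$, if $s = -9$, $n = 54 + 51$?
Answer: $- \frac{1173024}{1247} \approx -940.68$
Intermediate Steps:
$n = 105$
$s \left(\left(- \frac{49}{29} - \frac{52}{-43}\right) + n\right) = - 9 \left(\left(- \frac{49}{29} - \frac{52}{-43}\right) + 105\right) = - 9 \left(\left(\left(-49\right) \frac{1}{29} - - \frac{52}{43}\right) + 105\right) = - 9 \left(\left(- \frac{49}{29} + \frac{52}{43}\right) + 105\right) = - 9 \left(- \frac{599}{1247} + 105\right) = \left(-9\right) \frac{130336}{1247} = - \frac{1173024}{1247}$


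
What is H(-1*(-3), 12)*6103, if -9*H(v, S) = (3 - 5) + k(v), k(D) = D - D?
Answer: 12206/9 ≈ 1356.2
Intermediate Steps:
k(D) = 0
H(v, S) = 2/9 (H(v, S) = -((3 - 5) + 0)/9 = -(-2 + 0)/9 = -⅑*(-2) = 2/9)
H(-1*(-3), 12)*6103 = (2/9)*6103 = 12206/9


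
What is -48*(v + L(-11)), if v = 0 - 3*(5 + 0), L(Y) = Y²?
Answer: -5088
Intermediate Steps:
v = -15 (v = 0 - 15 = -15)
-48*(v + L(-11)) = -48*(-15 + (-11)²) = -48*(-15 + 121) = -48*106 = -5088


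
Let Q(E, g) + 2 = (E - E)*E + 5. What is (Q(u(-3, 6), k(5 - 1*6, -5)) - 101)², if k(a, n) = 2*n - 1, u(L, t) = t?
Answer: 9604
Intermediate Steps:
k(a, n) = -1 + 2*n
Q(E, g) = 3 (Q(E, g) = -2 + ((E - E)*E + 5) = -2 + (0*E + 5) = -2 + (0 + 5) = -2 + 5 = 3)
(Q(u(-3, 6), k(5 - 1*6, -5)) - 101)² = (3 - 101)² = (-98)² = 9604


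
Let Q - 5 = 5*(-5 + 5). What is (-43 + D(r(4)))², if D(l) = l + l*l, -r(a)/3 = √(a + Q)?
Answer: 841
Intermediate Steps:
Q = 5 (Q = 5 + 5*(-5 + 5) = 5 + 5*0 = 5 + 0 = 5)
r(a) = -3*√(5 + a) (r(a) = -3*√(a + 5) = -3*√(5 + a))
D(l) = l + l²
(-43 + D(r(4)))² = (-43 + (-3*√(5 + 4))*(1 - 3*√(5 + 4)))² = (-43 + (-3*√9)*(1 - 3*√9))² = (-43 + (-3*3)*(1 - 3*3))² = (-43 - 9*(1 - 9))² = (-43 - 9*(-8))² = (-43 + 72)² = 29² = 841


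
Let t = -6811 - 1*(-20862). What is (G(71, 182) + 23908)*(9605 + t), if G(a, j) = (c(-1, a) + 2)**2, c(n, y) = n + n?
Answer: 565567648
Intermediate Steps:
c(n, y) = 2*n
G(a, j) = 0 (G(a, j) = (2*(-1) + 2)**2 = (-2 + 2)**2 = 0**2 = 0)
t = 14051 (t = -6811 + 20862 = 14051)
(G(71, 182) + 23908)*(9605 + t) = (0 + 23908)*(9605 + 14051) = 23908*23656 = 565567648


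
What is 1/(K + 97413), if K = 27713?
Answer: 1/125126 ≈ 7.9919e-6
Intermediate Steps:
1/(K + 97413) = 1/(27713 + 97413) = 1/125126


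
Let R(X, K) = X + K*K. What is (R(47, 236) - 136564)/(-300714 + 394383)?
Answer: -80821/93669 ≈ -0.86284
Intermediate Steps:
R(X, K) = X + K**2
(R(47, 236) - 136564)/(-300714 + 394383) = ((47 + 236**2) - 136564)/(-300714 + 394383) = ((47 + 55696) - 136564)/93669 = (55743 - 136564)*(1/93669) = -80821*1/93669 = -80821/93669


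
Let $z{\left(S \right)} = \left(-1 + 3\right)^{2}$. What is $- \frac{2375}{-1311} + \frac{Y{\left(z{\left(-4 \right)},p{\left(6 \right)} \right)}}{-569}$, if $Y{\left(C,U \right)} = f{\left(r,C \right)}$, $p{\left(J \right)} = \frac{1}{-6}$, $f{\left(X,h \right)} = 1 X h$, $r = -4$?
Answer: $\frac{72229}{39261} \approx 1.8397$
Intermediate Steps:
$z{\left(S \right)} = 4$ ($z{\left(S \right)} = 2^{2} = 4$)
$f{\left(X,h \right)} = X h$
$p{\left(J \right)} = - \frac{1}{6}$
$Y{\left(C,U \right)} = - 4 C$
$- \frac{2375}{-1311} + \frac{Y{\left(z{\left(-4 \right)},p{\left(6 \right)} \right)}}{-569} = - \frac{2375}{-1311} + \frac{\left(-4\right) 4}{-569} = \left(-2375\right) \left(- \frac{1}{1311}\right) - - \frac{16}{569} = \frac{125}{69} + \frac{16}{569} = \frac{72229}{39261}$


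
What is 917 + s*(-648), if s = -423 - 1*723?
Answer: 743525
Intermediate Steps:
s = -1146 (s = -423 - 723 = -1146)
917 + s*(-648) = 917 - 1146*(-648) = 917 + 742608 = 743525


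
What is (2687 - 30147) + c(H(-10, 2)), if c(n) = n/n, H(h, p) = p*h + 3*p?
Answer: -27459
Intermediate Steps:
H(h, p) = 3*p + h*p (H(h, p) = h*p + 3*p = 3*p + h*p)
c(n) = 1
(2687 - 30147) + c(H(-10, 2)) = (2687 - 30147) + 1 = -27460 + 1 = -27459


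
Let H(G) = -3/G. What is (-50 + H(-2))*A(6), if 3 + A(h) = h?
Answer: -291/2 ≈ -145.50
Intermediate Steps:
A(h) = -3 + h
(-50 + H(-2))*A(6) = (-50 - 3/(-2))*(-3 + 6) = (-50 - 3*(-½))*3 = (-50 + 3/2)*3 = -97/2*3 = -291/2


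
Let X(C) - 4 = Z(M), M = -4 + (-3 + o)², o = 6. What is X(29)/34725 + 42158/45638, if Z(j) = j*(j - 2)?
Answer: 732401836/792389775 ≈ 0.92429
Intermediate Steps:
M = 5 (M = -4 + (-3 + 6)² = -4 + 3² = -4 + 9 = 5)
Z(j) = j*(-2 + j)
X(C) = 19 (X(C) = 4 + 5*(-2 + 5) = 4 + 5*3 = 4 + 15 = 19)
X(29)/34725 + 42158/45638 = 19/34725 + 42158/45638 = 19*(1/34725) + 42158*(1/45638) = 19/34725 + 21079/22819 = 732401836/792389775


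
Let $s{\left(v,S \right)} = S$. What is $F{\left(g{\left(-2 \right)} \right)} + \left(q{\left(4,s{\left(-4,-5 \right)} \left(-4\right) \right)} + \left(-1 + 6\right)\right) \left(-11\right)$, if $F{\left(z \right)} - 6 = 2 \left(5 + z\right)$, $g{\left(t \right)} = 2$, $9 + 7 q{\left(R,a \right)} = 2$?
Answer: $-24$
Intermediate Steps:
$q{\left(R,a \right)} = -1$ ($q{\left(R,a \right)} = - \frac{9}{7} + \frac{1}{7} \cdot 2 = - \frac{9}{7} + \frac{2}{7} = -1$)
$F{\left(z \right)} = 16 + 2 z$ ($F{\left(z \right)} = 6 + 2 \left(5 + z\right) = 6 + \left(10 + 2 z\right) = 16 + 2 z$)
$F{\left(g{\left(-2 \right)} \right)} + \left(q{\left(4,s{\left(-4,-5 \right)} \left(-4\right) \right)} + \left(-1 + 6\right)\right) \left(-11\right) = \left(16 + 2 \cdot 2\right) + \left(-1 + \left(-1 + 6\right)\right) \left(-11\right) = \left(16 + 4\right) + \left(-1 + 5\right) \left(-11\right) = 20 + 4 \left(-11\right) = 20 - 44 = -24$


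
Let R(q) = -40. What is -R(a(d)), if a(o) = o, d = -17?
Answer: 40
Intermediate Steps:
-R(a(d)) = -1*(-40) = 40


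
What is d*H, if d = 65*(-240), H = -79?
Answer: 1232400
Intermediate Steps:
d = -15600
d*H = -15600*(-79) = 1232400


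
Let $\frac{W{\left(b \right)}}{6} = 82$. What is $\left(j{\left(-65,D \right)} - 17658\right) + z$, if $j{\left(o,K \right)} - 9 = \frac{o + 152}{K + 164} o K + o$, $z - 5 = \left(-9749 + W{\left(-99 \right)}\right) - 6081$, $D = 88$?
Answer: $- \frac{735457}{21} \approx -35022.0$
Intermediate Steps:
$W{\left(b \right)} = 492$ ($W{\left(b \right)} = 6 \cdot 82 = 492$)
$z = -15333$ ($z = 5 + \left(\left(-9749 + 492\right) - 6081\right) = 5 - 15338 = -15333$)
$j{\left(o,K \right)} = 9 + o + \frac{K o \left(152 + o\right)}{164 + K}$ ($j{\left(o,K \right)} = 9 + \left(\frac{o + 152}{K + 164} o K + o\right) = 9 + \left(\frac{152 + o}{164 + K} o K + o\right) = 9 + \left(\frac{o \left(152 + o\right)}{164 + K} K + o\right) = 9 + \left(\frac{K o \left(152 + o\right)}{164 + K} + o\right) = 9 + \left(o + \frac{K o \left(152 + o\right)}{164 + K}\right) = 9 + o + \frac{K o \left(152 + o\right)}{164 + K}$)
$\left(j{\left(-65,D \right)} - 17658\right) + z = \left(\frac{1476 + 9 \cdot 88 + 164 \left(-65\right) + 88 \left(-65\right)^{2} + 153 \cdot 88 \left(-65\right)}{164 + 88} - 17658\right) - 15333 = \left(\frac{1476 + 792 - 10660 + 88 \cdot 4225 - 875160}{252} - 17658\right) - 15333 = \left(\frac{1476 + 792 - 10660 + 371800 - 875160}{252} - 17658\right) - 15333 = \left(\frac{1}{252} \left(-511752\right) - 17658\right) - 15333 = \left(- \frac{42646}{21} - 17658\right) - 15333 = - \frac{413464}{21} - 15333 = - \frac{735457}{21}$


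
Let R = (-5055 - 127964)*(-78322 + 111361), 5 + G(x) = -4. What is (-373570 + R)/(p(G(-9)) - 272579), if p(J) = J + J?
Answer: 4395188311/272597 ≈ 16123.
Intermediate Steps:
G(x) = -9 (G(x) = -5 - 4 = -9)
p(J) = 2*J
R = -4394814741 (R = -133019*33039 = -4394814741)
(-373570 + R)/(p(G(-9)) - 272579) = (-373570 - 4394814741)/(2*(-9) - 272579) = -4395188311/(-18 - 272579) = -4395188311/(-272597) = -4395188311*(-1/272597) = 4395188311/272597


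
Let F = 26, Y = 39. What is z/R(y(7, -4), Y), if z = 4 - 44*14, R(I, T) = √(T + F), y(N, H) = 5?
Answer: -612*√65/65 ≈ -75.909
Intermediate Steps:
R(I, T) = √(26 + T) (R(I, T) = √(T + 26) = √(26 + T))
z = -612 (z = 4 - 616 = -612)
z/R(y(7, -4), Y) = -612/√(26 + 39) = -612*√65/65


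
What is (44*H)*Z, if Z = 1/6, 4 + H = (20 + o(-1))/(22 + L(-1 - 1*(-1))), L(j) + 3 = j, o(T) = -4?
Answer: -440/19 ≈ -23.158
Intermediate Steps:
L(j) = -3 + j
H = -60/19 (H = -4 + (20 - 4)/(22 + (-3 + (-1 - 1*(-1)))) = -4 + 16/(22 + (-3 + (-1 + 1))) = -4 + 16/(22 + (-3 + 0)) = -4 + 16/(22 - 3) = -4 + 16/19 = -60/19 ≈ -3.1579)
Z = 1/6 ≈ 0.16667
(44*H)*Z = (44*(-60/19))*(1/6) = -2640/19*1/6 = -440/19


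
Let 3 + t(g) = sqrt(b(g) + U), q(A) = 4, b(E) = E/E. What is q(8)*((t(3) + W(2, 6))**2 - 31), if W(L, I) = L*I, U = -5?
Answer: 184 + 144*I ≈ 184.0 + 144.0*I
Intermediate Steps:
b(E) = 1
W(L, I) = I*L
t(g) = -3 + 2*I (t(g) = -3 + sqrt(1 - 5) = -3 + sqrt(-4) = -3 + 2*I)
q(8)*((t(3) + W(2, 6))**2 - 31) = 4*(((-3 + 2*I) + 6*2)**2 - 31) = 4*(((-3 + 2*I) + 12)**2 - 31) = 4*((9 + 2*I)**2 - 31) = 4*(-31 + (9 + 2*I)**2) = -124 + 4*(9 + 2*I)**2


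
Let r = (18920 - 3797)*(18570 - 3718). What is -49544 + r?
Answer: 224557252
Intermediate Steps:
r = 224606796 (r = 15123*14852 = 224606796)
-49544 + r = -49544 + 224606796 = 224557252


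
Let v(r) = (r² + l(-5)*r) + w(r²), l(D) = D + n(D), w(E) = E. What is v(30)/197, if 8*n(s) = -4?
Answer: 1635/197 ≈ 8.2995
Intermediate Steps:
n(s) = -½ (n(s) = (⅛)*(-4) = -½)
l(D) = -½ + D (l(D) = D - ½ = -½ + D)
v(r) = 2*r² - 11*r/2 (v(r) = (r² + (-½ - 5)*r) + r² = (r² - 11*r/2) + r² = 2*r² - 11*r/2)
v(30)/197 = ((½)*30*(-11 + 4*30))/197 = ((½)*30*(-11 + 120))*(1/197) = ((½)*30*109)*(1/197) = 1635*(1/197) = 1635/197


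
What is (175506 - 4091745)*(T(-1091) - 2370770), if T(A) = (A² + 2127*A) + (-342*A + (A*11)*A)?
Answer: -39025975646913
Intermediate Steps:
T(A) = 12*A² + 1785*A (T(A) = (A² + 2127*A) + (-342*A + (11*A)*A) = (A² + 2127*A) + (-342*A + 11*A²) = 12*A² + 1785*A)
(175506 - 4091745)*(T(-1091) - 2370770) = (175506 - 4091745)*(3*(-1091)*(595 + 4*(-1091)) - 2370770) = -3916239*(3*(-1091)*(595 - 4364) - 2370770) = -3916239*(3*(-1091)*(-3769) - 2370770) = -3916239*(12335937 - 2370770) = -3916239*9965167 = -39025975646913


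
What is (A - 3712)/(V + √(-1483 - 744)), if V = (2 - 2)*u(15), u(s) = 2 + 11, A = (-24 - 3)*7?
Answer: 3901*I*√2227/2227 ≈ 82.664*I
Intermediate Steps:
A = -189 (A = -27*7 = -189)
u(s) = 13
V = 0 (V = (2 - 2)*13 = 0*13 = 0)
(A - 3712)/(V + √(-1483 - 744)) = (-189 - 3712)/(0 + √(-1483 - 744)) = -3901/(0 + √(-2227)) = -3901/(0 + I*√2227) = -3901*(-I*√2227/2227) = -(-3901)*I*√2227/2227 = 3901*I*√2227/2227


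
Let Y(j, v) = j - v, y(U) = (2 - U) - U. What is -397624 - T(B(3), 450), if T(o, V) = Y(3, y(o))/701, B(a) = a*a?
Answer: -278734443/701 ≈ -3.9762e+5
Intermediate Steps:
y(U) = 2 - 2*U
B(a) = a²
T(o, V) = 1/701 + 2*o/701 (T(o, V) = (3 - (2 - 2*o))/701 = (3 + (-2 + 2*o))*(1/701) = (1 + 2*o)*(1/701) = 1/701 + 2*o/701)
-397624 - T(B(3), 450) = -397624 - (1/701 + (2/701)*3²) = -397624 - (1/701 + (2/701)*9) = -397624 - (1/701 + 18/701) = -397624 - 1*19/701 = -397624 - 19/701 = -278734443/701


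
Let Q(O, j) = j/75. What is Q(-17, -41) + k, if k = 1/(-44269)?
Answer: -1815104/3320175 ≈ -0.54669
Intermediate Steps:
Q(O, j) = j/75 (Q(O, j) = j*(1/75) = j/75)
k = -1/44269 ≈ -2.2589e-5
Q(-17, -41) + k = (1/75)*(-41) - 1/44269 = -41/75 - 1/44269 = -1815104/3320175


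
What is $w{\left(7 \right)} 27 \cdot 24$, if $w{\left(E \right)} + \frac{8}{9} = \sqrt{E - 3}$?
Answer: $720$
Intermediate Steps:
$w{\left(E \right)} = - \frac{8}{9} + \sqrt{-3 + E}$ ($w{\left(E \right)} = - \frac{8}{9} + \sqrt{E - 3} = - \frac{8}{9} + \sqrt{-3 + E}$)
$w{\left(7 \right)} 27 \cdot 24 = \left(- \frac{8}{9} + \sqrt{-3 + 7}\right) 27 \cdot 24 = \left(- \frac{8}{9} + \sqrt{4}\right) 27 \cdot 24 = \left(- \frac{8}{9} + 2\right) 27 \cdot 24 = \frac{10}{9} \cdot 27 \cdot 24 = 30 \cdot 24 = 720$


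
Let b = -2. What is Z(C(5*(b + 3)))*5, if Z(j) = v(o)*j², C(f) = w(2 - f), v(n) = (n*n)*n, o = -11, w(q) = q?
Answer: -59895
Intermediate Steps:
v(n) = n³ (v(n) = n²*n = n³)
C(f) = 2 - f
Z(j) = -1331*j² (Z(j) = (-11)³*j² = -1331*j²)
Z(C(5*(b + 3)))*5 = -1331*(2 - 5*(-2 + 3))²*5 = -1331*(2 - 5)²*5 = -1331*(-3)²*5 = -1331*9*5 = -11979*5 = -59895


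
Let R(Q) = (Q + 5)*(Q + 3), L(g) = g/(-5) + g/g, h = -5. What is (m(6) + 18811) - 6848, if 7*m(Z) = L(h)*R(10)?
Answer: 84131/7 ≈ 12019.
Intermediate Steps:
L(g) = 1 - g/5 (L(g) = g*(-1/5) + 1 = -g/5 + 1 = 1 - g/5)
R(Q) = (3 + Q)*(5 + Q) (R(Q) = (5 + Q)*(3 + Q) = (3 + Q)*(5 + Q))
m(Z) = 390/7 (m(Z) = ((1 - 1/5*(-5))*(15 + 10**2 + 8*10))/7 = ((1 + 1)*(15 + 100 + 80))/7 = (2*195)/7 = (1/7)*390 = 390/7)
(m(6) + 18811) - 6848 = (390/7 + 18811) - 6848 = 132067/7 - 6848 = 84131/7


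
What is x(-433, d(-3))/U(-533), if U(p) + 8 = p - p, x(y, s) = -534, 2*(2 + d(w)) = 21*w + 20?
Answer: 267/4 ≈ 66.750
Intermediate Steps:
d(w) = 8 + 21*w/2 (d(w) = -2 + (21*w + 20)/2 = -2 + (20 + 21*w)/2 = -2 + (10 + 21*w/2) = 8 + 21*w/2)
U(p) = -8 (U(p) = -8 + (p - p) = -8 + 0 = -8)
x(-433, d(-3))/U(-533) = -534/(-8) = -534*(-⅛) = 267/4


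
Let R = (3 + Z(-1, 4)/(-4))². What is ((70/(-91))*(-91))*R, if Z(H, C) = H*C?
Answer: 1120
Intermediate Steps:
Z(H, C) = C*H
R = 16 (R = (3 + (4*(-1))/(-4))² = (3 - 4*(-¼))² = (3 + 1)² = 4² = 16)
((70/(-91))*(-91))*R = ((70/(-91))*(-91))*16 = ((70*(-1/91))*(-91))*16 = -10/13*(-91)*16 = 70*16 = 1120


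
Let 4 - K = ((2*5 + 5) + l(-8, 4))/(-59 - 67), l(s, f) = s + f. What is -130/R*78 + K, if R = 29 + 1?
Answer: -42073/126 ≈ -333.91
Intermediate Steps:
l(s, f) = f + s
R = 30
K = 515/126 (K = 4 - ((2*5 + 5) + (4 - 8))/(-59 - 67) = 4 - ((10 + 5) - 4)/(-126) = 4 - (15 - 4)*(-1)/126 = 4 - 11*(-1)/126 = 4 - 1*(-11/126) = 4 + 11/126 = 515/126 ≈ 4.0873)
-130/R*78 + K = -130/30*78 + 515/126 = -130*1/30*78 + 515/126 = -13/3*78 + 515/126 = -338 + 515/126 = -42073/126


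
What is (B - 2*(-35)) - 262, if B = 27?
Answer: -165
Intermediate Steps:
(B - 2*(-35)) - 262 = (27 - 2*(-35)) - 262 = (27 + 70) - 262 = 97 - 262 = -165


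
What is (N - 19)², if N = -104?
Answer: 15129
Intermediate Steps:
(N - 19)² = (-104 - 19)² = (-123)² = 15129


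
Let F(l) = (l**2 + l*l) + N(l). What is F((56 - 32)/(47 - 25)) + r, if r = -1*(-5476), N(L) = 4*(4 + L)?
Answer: 665348/121 ≈ 5498.7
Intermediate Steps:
N(L) = 16 + 4*L
r = 5476
F(l) = 16 + 2*l**2 + 4*l (F(l) = (l**2 + l*l) + (16 + 4*l) = (l**2 + l**2) + (16 + 4*l) = 2*l**2 + (16 + 4*l) = 16 + 2*l**2 + 4*l)
F((56 - 32)/(47 - 25)) + r = (16 + 2*((56 - 32)/(47 - 25))**2 + 4*((56 - 32)/(47 - 25))) + 5476 = (16 + 2*(24/22)**2 + 4*(24/22)) + 5476 = (16 + 2*(24*(1/22))**2 + 4*(24*(1/22))) + 5476 = (16 + 2*(12/11)**2 + 4*(12/11)) + 5476 = (16 + 2*(144/121) + 48/11) + 5476 = (16 + 288/121 + 48/11) + 5476 = 2752/121 + 5476 = 665348/121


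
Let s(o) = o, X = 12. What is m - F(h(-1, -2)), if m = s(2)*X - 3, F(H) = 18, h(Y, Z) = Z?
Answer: 3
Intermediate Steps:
m = 21 (m = 2*12 - 3 = 24 - 3 = 21)
m - F(h(-1, -2)) = 21 - 1*18 = 21 - 18 = 3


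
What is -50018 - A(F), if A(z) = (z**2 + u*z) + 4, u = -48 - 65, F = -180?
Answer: -102762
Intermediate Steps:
u = -113
A(z) = 4 + z**2 - 113*z (A(z) = (z**2 - 113*z) + 4 = 4 + z**2 - 113*z)
-50018 - A(F) = -50018 - (4 + (-180)**2 - 113*(-180)) = -50018 - (4 + 32400 + 20340) = -50018 - 1*52744 = -50018 - 52744 = -102762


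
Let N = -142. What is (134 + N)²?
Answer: 64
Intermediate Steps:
(134 + N)² = (134 - 142)² = (-8)² = 64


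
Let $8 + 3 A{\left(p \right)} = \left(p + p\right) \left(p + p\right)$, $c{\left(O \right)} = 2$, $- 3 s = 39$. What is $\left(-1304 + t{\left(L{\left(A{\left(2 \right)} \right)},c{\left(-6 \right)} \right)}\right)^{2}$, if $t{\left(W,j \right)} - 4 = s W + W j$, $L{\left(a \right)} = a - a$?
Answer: $1690000$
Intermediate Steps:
$s = -13$ ($s = \left(- \frac{1}{3}\right) 39 = -13$)
$A{\left(p \right)} = - \frac{8}{3} + \frac{4 p^{2}}{3}$ ($A{\left(p \right)} = - \frac{8}{3} + \frac{\left(p + p\right) \left(p + p\right)}{3} = - \frac{8}{3} + \frac{2 p 2 p}{3} = - \frac{8}{3} + \frac{4 p^{2}}{3}$)
$L{\left(a \right)} = 0$
$t{\left(W,j \right)} = 4 - 13 W + W j$ ($t{\left(W,j \right)} = 4 + \left(- 13 W + W j\right) = 4 - 13 W + W j$)
$\left(-1304 + t{\left(L{\left(A{\left(2 \right)} \right)},c{\left(-6 \right)} \right)}\right)^{2} = \left(-1304 + \left(4 - 0 + 0 \cdot 2\right)\right)^{2} = \left(-1304 + \left(4 + 0 + 0\right)\right)^{2} = \left(-1304 + 4\right)^{2} = \left(-1300\right)^{2} = 1690000$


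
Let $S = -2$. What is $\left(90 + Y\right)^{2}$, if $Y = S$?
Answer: $7744$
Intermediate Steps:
$Y = -2$
$\left(90 + Y\right)^{2} = \left(90 - 2\right)^{2} = 88^{2} = 7744$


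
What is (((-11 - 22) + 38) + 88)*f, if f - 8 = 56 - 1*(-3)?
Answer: 6231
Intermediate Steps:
f = 67 (f = 8 + (56 - 1*(-3)) = 8 + (56 + 3) = 8 + 59 = 67)
(((-11 - 22) + 38) + 88)*f = (((-11 - 22) + 38) + 88)*67 = ((-33 + 38) + 88)*67 = (5 + 88)*67 = 93*67 = 6231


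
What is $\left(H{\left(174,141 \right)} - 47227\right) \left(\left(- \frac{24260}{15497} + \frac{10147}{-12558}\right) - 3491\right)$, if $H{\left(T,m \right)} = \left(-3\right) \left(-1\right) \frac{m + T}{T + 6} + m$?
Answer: $\frac{128031399874818215}{778445304} \approx 1.6447 \cdot 10^{8}$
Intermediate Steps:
$H{\left(T,m \right)} = m + \frac{3 \left(T + m\right)}{6 + T}$ ($H{\left(T,m \right)} = 3 \frac{T + m}{6 + T} + m = \frac{3 \left(T + m\right)}{6 + T} + m = m + \frac{3 \left(T + m\right)}{6 + T}$)
$\left(H{\left(174,141 \right)} - 47227\right) \left(\left(- \frac{24260}{15497} + \frac{10147}{-12558}\right) - 3491\right) = \left(\frac{3 \cdot 174 + 9 \cdot 141 + 174 \cdot 141}{6 + 174} - 47227\right) \left(\left(- \frac{24260}{15497} + \frac{10147}{-12558}\right) - 3491\right) = \left(\frac{522 + 1269 + 24534}{180} - 47227\right) \left(\left(\left(-24260\right) \frac{1}{15497} + 10147 \left(- \frac{1}{12558}\right)\right) - 3491\right) = \left(\frac{1}{180} \cdot 26325 - 47227\right) \left(\left(- \frac{24260}{15497} - \frac{10147}{12558}\right) - 3491\right) = \left(\frac{585}{4} - 47227\right) \left(- \frac{461905139}{194611326} - 3491\right) = \left(- \frac{188323}{4}\right) \left(- \frac{679850044205}{194611326}\right) = \frac{128031399874818215}{778445304}$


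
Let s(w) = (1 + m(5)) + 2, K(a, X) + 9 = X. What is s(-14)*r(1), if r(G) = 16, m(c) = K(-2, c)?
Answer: -16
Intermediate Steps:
K(a, X) = -9 + X
m(c) = -9 + c
s(w) = -1 (s(w) = (1 + (-9 + 5)) + 2 = (1 - 4) + 2 = -3 + 2 = -1)
s(-14)*r(1) = -1*16 = -16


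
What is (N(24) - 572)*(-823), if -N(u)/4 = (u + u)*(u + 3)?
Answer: 4737188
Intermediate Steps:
N(u) = -8*u*(3 + u) (N(u) = -4*(u + u)*(u + 3) = -4*2*u*(3 + u) = -8*u*(3 + u))
(N(24) - 572)*(-823) = (-8*24*(3 + 24) - 572)*(-823) = (-8*24*27 - 572)*(-823) = (-5184 - 572)*(-823) = -5756*(-823) = 4737188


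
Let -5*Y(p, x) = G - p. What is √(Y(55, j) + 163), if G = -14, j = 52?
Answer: 2*√1105/5 ≈ 13.297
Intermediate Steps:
Y(p, x) = 14/5 + p/5 (Y(p, x) = -(-14 - p)/5 = 14/5 + p/5)
√(Y(55, j) + 163) = √((14/5 + (⅕)*55) + 163) = √((14/5 + 11) + 163) = √(69/5 + 163) = √(884/5) = 2*√1105/5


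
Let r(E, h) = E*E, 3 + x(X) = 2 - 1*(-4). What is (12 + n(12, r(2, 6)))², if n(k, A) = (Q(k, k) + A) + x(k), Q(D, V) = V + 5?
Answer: 1296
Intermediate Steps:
Q(D, V) = 5 + V
x(X) = 3 (x(X) = -3 + (2 - 1*(-4)) = -3 + (2 + 4) = -3 + 6 = 3)
r(E, h) = E²
n(k, A) = 8 + A + k (n(k, A) = ((5 + k) + A) + 3 = (5 + A + k) + 3 = 8 + A + k)
(12 + n(12, r(2, 6)))² = (12 + (8 + 2² + 12))² = (12 + (8 + 4 + 12))² = (12 + 24)² = 36² = 1296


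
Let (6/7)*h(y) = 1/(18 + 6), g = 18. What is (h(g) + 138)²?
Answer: 395174641/20736 ≈ 19057.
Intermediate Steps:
h(y) = 7/144 (h(y) = 7/(6*(18 + 6)) = (7/6)/24 = (7/6)*(1/24) = 7/144)
(h(g) + 138)² = (7/144 + 138)² = (19879/144)² = 395174641/20736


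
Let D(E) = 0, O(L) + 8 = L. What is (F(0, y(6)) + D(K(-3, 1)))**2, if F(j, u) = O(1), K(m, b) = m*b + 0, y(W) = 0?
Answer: 49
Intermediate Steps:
O(L) = -8 + L
K(m, b) = b*m (K(m, b) = b*m + 0 = b*m)
F(j, u) = -7 (F(j, u) = -8 + 1 = -7)
(F(0, y(6)) + D(K(-3, 1)))**2 = (-7 + 0)**2 = (-7)**2 = 49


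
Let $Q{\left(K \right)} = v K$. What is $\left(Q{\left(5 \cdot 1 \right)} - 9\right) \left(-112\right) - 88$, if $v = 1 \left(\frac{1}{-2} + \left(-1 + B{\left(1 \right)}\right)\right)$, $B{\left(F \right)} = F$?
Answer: $1200$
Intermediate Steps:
$v = - \frac{1}{2}$ ($v = 1 \left(\frac{1}{-2} + \left(-1 + 1\right)\right) = 1 \left(- \frac{1}{2} + 0\right) = 1 \left(- \frac{1}{2}\right) = - \frac{1}{2} \approx -0.5$)
$Q{\left(K \right)} = - \frac{K}{2}$
$\left(Q{\left(5 \cdot 1 \right)} - 9\right) \left(-112\right) - 88 = \left(- \frac{5 \cdot 1}{2} - 9\right) \left(-112\right) - 88 = \left(\left(- \frac{1}{2}\right) 5 - 9\right) \left(-112\right) - 88 = \left(- \frac{5}{2} - 9\right) \left(-112\right) - 88 = \left(- \frac{23}{2}\right) \left(-112\right) - 88 = 1288 - 88 = 1200$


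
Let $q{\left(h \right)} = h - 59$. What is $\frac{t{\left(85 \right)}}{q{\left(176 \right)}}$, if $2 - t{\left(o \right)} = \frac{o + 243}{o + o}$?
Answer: $\frac{2}{3315} \approx 0.00060332$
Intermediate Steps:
$q{\left(h \right)} = -59 + h$
$t{\left(o \right)} = 2 - \frac{243 + o}{2 o}$ ($t{\left(o \right)} = 2 - \frac{o + 243}{o + o} = 2 - \frac{243 + o}{2 o}$)
$\frac{t{\left(85 \right)}}{q{\left(176 \right)}} = \frac{\frac{3}{2} \cdot \frac{1}{85} \left(-81 + 85\right)}{-59 + 176} = \frac{\frac{3}{2} \cdot \frac{1}{85} \cdot 4}{117} = \frac{6}{85} \cdot \frac{1}{117} = \frac{2}{3315}$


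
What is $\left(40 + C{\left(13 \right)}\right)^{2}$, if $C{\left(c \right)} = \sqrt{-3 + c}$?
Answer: $\left(40 + \sqrt{10}\right)^{2} \approx 1863.0$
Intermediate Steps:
$\left(40 + C{\left(13 \right)}\right)^{2} = \left(40 + \sqrt{-3 + 13}\right)^{2} = \left(40 + \sqrt{10}\right)^{2}$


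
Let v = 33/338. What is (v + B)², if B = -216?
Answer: 5325350625/114244 ≈ 46614.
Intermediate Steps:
v = 33/338 (v = 33*(1/338) = 33/338 ≈ 0.097633)
(v + B)² = (33/338 - 216)² = (-72975/338)² = 5325350625/114244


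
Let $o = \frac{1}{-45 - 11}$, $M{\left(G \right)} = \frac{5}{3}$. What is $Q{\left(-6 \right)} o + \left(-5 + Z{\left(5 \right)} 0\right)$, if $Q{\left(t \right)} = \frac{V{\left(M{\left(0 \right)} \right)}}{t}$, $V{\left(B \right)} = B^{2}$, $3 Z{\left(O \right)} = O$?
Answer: $- \frac{15095}{3024} \approx -4.9917$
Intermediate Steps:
$M{\left(G \right)} = \frac{5}{3}$ ($M{\left(G \right)} = 5 \cdot \frac{1}{3} = \frac{5}{3}$)
$Z{\left(O \right)} = \frac{O}{3}$
$o = - \frac{1}{56}$ ($o = \frac{1}{-56} = - \frac{1}{56} \approx -0.017857$)
$Q{\left(t \right)} = \frac{25}{9 t}$ ($Q{\left(t \right)} = \frac{\left(\frac{5}{3}\right)^{2}}{t} = \frac{25}{9 t}$)
$Q{\left(-6 \right)} o + \left(-5 + Z{\left(5 \right)} 0\right) = \frac{25}{9 \left(-6\right)} \left(- \frac{1}{56}\right) - \left(5 - \frac{1}{3} \cdot 5 \cdot 0\right) = \frac{25}{9} \left(- \frac{1}{6}\right) \left(- \frac{1}{56}\right) + \left(-5 + \frac{5}{3} \cdot 0\right) = \left(- \frac{25}{54}\right) \left(- \frac{1}{56}\right) + \left(-5 + 0\right) = \frac{25}{3024} - 5 = - \frac{15095}{3024}$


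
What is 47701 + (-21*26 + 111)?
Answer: 47266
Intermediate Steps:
47701 + (-21*26 + 111) = 47701 + (-546 + 111) = 47701 - 435 = 47266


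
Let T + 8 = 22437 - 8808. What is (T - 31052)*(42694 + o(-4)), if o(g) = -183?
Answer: -741009241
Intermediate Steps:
T = 13621 (T = -8 + (22437 - 8808) = -8 + 13629 = 13621)
(T - 31052)*(42694 + o(-4)) = (13621 - 31052)*(42694 - 183) = -17431*42511 = -741009241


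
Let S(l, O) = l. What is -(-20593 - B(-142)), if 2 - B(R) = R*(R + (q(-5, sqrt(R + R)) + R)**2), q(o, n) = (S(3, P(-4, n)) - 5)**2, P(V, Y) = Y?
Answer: 2704679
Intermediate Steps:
q(o, n) = 4 (q(o, n) = (3 - 5)**2 = (-2)**2 = 4)
B(R) = 2 - R*(R + (4 + R)**2)
-(-20593 - B(-142)) = -(-20593 - (2 - 1*(-142)**2 - 1*(-142)*(4 - 142)**2)) = -(-20593 - (2 - 1*20164 - 1*(-142)*(-138)**2)) = -(-20593 - (2 - 20164 - 1*(-142)*19044)) = -(-20593 - (2 - 20164 + 2704248)) = -(-20593 - 1*2684086) = -(-20593 - 2684086) = -1*(-2704679) = 2704679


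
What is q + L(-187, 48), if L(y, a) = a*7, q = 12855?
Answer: 13191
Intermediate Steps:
L(y, a) = 7*a
q + L(-187, 48) = 12855 + 7*48 = 12855 + 336 = 13191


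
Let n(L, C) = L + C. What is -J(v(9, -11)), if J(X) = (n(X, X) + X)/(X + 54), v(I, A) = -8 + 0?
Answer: 12/23 ≈ 0.52174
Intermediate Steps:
v(I, A) = -8
n(L, C) = C + L
J(X) = 3*X/(54 + X) (J(X) = ((X + X) + X)/(X + 54) = (2*X + X)/(54 + X) = (3*X)/(54 + X) = 3*X/(54 + X))
-J(v(9, -11)) = -3*(-8)/(54 - 8) = -3*(-8)/46 = -1*(-12/23) = 12/23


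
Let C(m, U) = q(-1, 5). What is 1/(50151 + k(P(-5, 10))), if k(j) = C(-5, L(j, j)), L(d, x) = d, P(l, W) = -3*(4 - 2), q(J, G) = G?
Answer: 1/50156 ≈ 1.9938e-5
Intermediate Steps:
P(l, W) = -6 (P(l, W) = -3*2 = -6)
C(m, U) = 5
k(j) = 5
1/(50151 + k(P(-5, 10))) = 1/(50151 + 5) = 1/50156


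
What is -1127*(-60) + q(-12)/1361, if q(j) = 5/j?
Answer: 1104369835/16332 ≈ 67620.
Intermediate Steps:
-1127*(-60) + q(-12)/1361 = -1127*(-60) + (5/(-12))/1361 = 67620 + (5*(-1/12))*(1/1361) = 67620 - 5/12*1/1361 = 67620 - 5/16332 = 1104369835/16332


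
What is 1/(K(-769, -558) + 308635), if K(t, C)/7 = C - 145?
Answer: 1/303714 ≈ 3.2926e-6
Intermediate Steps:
K(t, C) = -1015 + 7*C (K(t, C) = 7*(C - 145) = 7*(-145 + C) = -1015 + 7*C)
1/(K(-769, -558) + 308635) = 1/((-1015 + 7*(-558)) + 308635) = 1/((-1015 - 3906) + 308635) = 1/(-4921 + 308635) = 1/303714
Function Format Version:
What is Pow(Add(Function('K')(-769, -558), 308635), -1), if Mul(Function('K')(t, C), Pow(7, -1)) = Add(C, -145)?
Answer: Rational(1, 303714) ≈ 3.2926e-6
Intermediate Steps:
Function('K')(t, C) = Add(-1015, Mul(7, C)) (Function('K')(t, C) = Mul(7, Add(C, -145)) = Mul(7, Add(-145, C)) = Add(-1015, Mul(7, C)))
Pow(Add(Function('K')(-769, -558), 308635), -1) = Pow(Add(Add(-1015, Mul(7, -558)), 308635), -1) = Pow(Add(Add(-1015, -3906), 308635), -1) = Pow(Add(-4921, 308635), -1) = Pow(303714, -1) = Rational(1, 303714)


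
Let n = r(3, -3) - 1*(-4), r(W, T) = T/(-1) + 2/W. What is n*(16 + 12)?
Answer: 644/3 ≈ 214.67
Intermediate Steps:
r(W, T) = -T + 2/W (r(W, T) = T*(-1) + 2/W = -T + 2/W)
n = 23/3 (n = (-1*(-3) + 2/3) - 1*(-4) = (3 + 2*(⅓)) + 4 = (3 + ⅔) + 4 = 11/3 + 4 = 23/3 ≈ 7.6667)
n*(16 + 12) = 23*(16 + 12)/3 = (23/3)*28 = 644/3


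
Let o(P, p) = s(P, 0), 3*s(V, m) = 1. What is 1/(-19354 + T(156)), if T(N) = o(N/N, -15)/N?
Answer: -468/9057671 ≈ -5.1669e-5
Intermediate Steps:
s(V, m) = ⅓ (s(V, m) = (⅓)*1 = ⅓)
o(P, p) = ⅓
T(N) = 1/(3*N)
1/(-19354 + T(156)) = 1/(-19354 + (⅓)/156) = 1/(-19354 + (⅓)*(1/156)) = 1/(-19354 + 1/468) = 1/(-9057671/468) = -468/9057671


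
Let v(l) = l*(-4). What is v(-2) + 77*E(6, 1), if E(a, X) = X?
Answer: 85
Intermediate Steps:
v(l) = -4*l
v(-2) + 77*E(6, 1) = -4*(-2) + 77*1 = 8 + 77 = 85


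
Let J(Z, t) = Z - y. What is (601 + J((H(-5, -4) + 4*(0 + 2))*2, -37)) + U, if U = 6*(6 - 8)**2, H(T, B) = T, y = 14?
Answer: 617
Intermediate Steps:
J(Z, t) = -14 + Z (J(Z, t) = Z - 1*14 = Z - 14 = -14 + Z)
U = 24 (U = 6*(-2)**2 = 6*4 = 24)
(601 + J((H(-5, -4) + 4*(0 + 2))*2, -37)) + U = (601 + (-14 + (-5 + 4*(0 + 2))*2)) + 24 = (601 + (-14 + (-5 + 4*2)*2)) + 24 = (601 + (-14 + (-5 + 8)*2)) + 24 = (601 + (-14 + 3*2)) + 24 = (601 + (-14 + 6)) + 24 = (601 - 8) + 24 = 593 + 24 = 617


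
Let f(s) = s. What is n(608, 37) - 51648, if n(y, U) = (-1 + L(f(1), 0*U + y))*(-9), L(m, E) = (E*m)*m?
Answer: -57111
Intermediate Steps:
L(m, E) = E*m**2
n(y, U) = 9 - 9*y (n(y, U) = (-1 + (0*U + y)*1**2)*(-9) = (-1 + (0 + y)*1)*(-9) = (-1 + y*1)*(-9) = (-1 + y)*(-9) = 9 - 9*y)
n(608, 37) - 51648 = (9 - 9*608) - 51648 = (9 - 5472) - 51648 = -5463 - 51648 = -57111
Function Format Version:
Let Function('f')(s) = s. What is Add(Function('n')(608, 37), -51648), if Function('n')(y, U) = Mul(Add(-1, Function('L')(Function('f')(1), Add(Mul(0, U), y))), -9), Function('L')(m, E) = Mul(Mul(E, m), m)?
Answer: -57111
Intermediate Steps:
Function('L')(m, E) = Mul(E, Pow(m, 2))
Function('n')(y, U) = Add(9, Mul(-9, y)) (Function('n')(y, U) = Mul(Add(-1, Mul(Add(Mul(0, U), y), Pow(1, 2))), -9) = Mul(Add(-1, Mul(Add(0, y), 1)), -9) = Mul(Add(-1, Mul(y, 1)), -9) = Mul(Add(-1, y), -9) = Add(9, Mul(-9, y)))
Add(Function('n')(608, 37), -51648) = Add(Add(9, Mul(-9, 608)), -51648) = Add(Add(9, -5472), -51648) = Add(-5463, -51648) = -57111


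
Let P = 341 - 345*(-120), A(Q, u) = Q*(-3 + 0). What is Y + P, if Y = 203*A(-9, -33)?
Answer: 47222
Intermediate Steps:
A(Q, u) = -3*Q (A(Q, u) = Q*(-3) = -3*Q)
Y = 5481 (Y = 203*(-3*(-9)) = 203*27 = 5481)
P = 41741 (P = 341 + 41400 = 41741)
Y + P = 5481 + 41741 = 47222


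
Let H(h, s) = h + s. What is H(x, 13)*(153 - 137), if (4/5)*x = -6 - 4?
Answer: 8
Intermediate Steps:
x = -25/2 (x = 5*(-6 - 4)/4 = (5/4)*(-10) = -25/2 ≈ -12.500)
H(x, 13)*(153 - 137) = (-25/2 + 13)*(153 - 137) = (½)*16 = 8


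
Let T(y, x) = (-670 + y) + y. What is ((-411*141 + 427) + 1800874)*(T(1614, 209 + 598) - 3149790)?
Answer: -5486726907200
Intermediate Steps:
T(y, x) = -670 + 2*y
((-411*141 + 427) + 1800874)*(T(1614, 209 + 598) - 3149790) = ((-411*141 + 427) + 1800874)*((-670 + 2*1614) - 3149790) = ((-57951 + 427) + 1800874)*((-670 + 3228) - 3149790) = (-57524 + 1800874)*(2558 - 3149790) = 1743350*(-3147232) = -5486726907200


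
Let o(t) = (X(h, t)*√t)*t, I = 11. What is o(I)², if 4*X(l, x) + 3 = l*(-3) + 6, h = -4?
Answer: 299475/16 ≈ 18717.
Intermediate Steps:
X(l, x) = ¾ - 3*l/4 (X(l, x) = -¾ + (l*(-3) + 6)/4 = -¾ + (-3*l + 6)/4 = -¾ + (6 - 3*l)/4 = -¾ + (3/2 - 3*l/4) = ¾ - 3*l/4)
o(t) = 15*t^(3/2)/4 (o(t) = ((¾ - ¾*(-4))*√t)*t = ((¾ + 3)*√t)*t = (15*√t/4)*t = 15*t^(3/2)/4)
o(I)² = (15*11^(3/2)/4)² = (15*(11*√11)/4)² = (165*√11/4)² = 299475/16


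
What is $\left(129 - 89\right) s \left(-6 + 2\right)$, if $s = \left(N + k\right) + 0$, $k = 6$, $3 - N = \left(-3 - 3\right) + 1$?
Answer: $-2240$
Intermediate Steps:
$N = 8$ ($N = 3 - \left(\left(-3 - 3\right) + 1\right) = 3 - \left(-6 + 1\right) = 3 - -5 = 3 + 5 = 8$)
$s = 14$ ($s = \left(8 + 6\right) + 0 = 14 + 0 = 14$)
$\left(129 - 89\right) s \left(-6 + 2\right) = \left(129 - 89\right) 14 \left(-6 + 2\right) = 40 \cdot 14 \left(-4\right) = 40 \left(-56\right) = -2240$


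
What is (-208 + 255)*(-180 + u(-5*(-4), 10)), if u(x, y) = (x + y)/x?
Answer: -16779/2 ≈ -8389.5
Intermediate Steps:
u(x, y) = (x + y)/x
(-208 + 255)*(-180 + u(-5*(-4), 10)) = (-208 + 255)*(-180 + (-5*(-4) + 10)/((-5*(-4)))) = 47*(-180 + (20 + 10)/20) = 47*(-180 + (1/20)*30) = 47*(-180 + 3/2) = 47*(-357/2) = -16779/2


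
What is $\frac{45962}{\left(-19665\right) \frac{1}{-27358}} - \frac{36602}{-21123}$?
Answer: $\frac{2951264420782}{46153755} \approx 63944.0$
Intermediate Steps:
$\frac{45962}{\left(-19665\right) \frac{1}{-27358}} - \frac{36602}{-21123} = \frac{45962}{\left(-19665\right) \left(- \frac{1}{27358}\right)} - - \frac{36602}{21123} = \frac{45962}{\frac{19665}{27358}} + \frac{36602}{21123} = 45962 \cdot \frac{27358}{19665} + \frac{36602}{21123} = \frac{1257428396}{19665} + \frac{36602}{21123} = \frac{2951264420782}{46153755}$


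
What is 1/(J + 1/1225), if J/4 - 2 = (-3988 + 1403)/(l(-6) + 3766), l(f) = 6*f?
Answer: 456925/2389123 ≈ 0.19125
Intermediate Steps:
J = 1950/373 (J = 8 + 4*((-3988 + 1403)/(6*(-6) + 3766)) = 8 + 4*(-2585/(-36 + 3766)) = 8 + 4*(-2585/3730) = 8 + 4*(-2585*1/3730) = 8 + 4*(-517/746) = 8 - 1034/373 = 1950/373 ≈ 5.2279)
1/(J + 1/1225) = 1/(1950/373 + 1/1225) = 1/(2389123/456925) = 456925/2389123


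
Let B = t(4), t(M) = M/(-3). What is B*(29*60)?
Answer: -2320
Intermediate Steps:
t(M) = -M/3 (t(M) = M*(-⅓) = -M/3)
B = -4/3 (B = -⅓*4 = -4/3 ≈ -1.3333)
B*(29*60) = -116*60/3 = -4/3*1740 = -2320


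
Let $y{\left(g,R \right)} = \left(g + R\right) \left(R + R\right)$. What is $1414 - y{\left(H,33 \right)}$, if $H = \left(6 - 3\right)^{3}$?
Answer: $-2546$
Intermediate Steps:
$H = 27$ ($H = \left(6 - 3\right)^{3} = 3^{3} = 27$)
$y{\left(g,R \right)} = 2 R \left(R + g\right)$ ($y{\left(g,R \right)} = \left(R + g\right) 2 R = 2 R \left(R + g\right)$)
$1414 - y{\left(H,33 \right)} = 1414 - 2 \cdot 33 \left(33 + 27\right) = 1414 - 2 \cdot 33 \cdot 60 = 1414 - 3960 = -2546$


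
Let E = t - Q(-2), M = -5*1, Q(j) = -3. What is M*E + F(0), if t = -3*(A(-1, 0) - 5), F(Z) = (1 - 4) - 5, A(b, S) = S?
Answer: -98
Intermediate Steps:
M = -5
F(Z) = -8 (F(Z) = -3 - 5 = -8)
t = 15 (t = -3*(0 - 5) = -3*(-5) = 15)
E = 18 (E = 15 - 1*(-3) = 15 + 3 = 18)
M*E + F(0) = -5*18 - 8 = -90 - 8 = -98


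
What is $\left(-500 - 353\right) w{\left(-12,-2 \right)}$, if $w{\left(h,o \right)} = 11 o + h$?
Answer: $29002$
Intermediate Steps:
$w{\left(h,o \right)} = h + 11 o$
$\left(-500 - 353\right) w{\left(-12,-2 \right)} = \left(-500 - 353\right) \left(-12 + 11 \left(-2\right)\right) = - 853 \left(-12 - 22\right) = \left(-853\right) \left(-34\right) = 29002$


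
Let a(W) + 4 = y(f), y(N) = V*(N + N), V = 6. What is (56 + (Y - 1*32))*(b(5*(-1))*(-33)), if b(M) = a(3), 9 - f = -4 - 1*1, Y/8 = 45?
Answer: -2078208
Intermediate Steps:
Y = 360 (Y = 8*45 = 360)
f = 14 (f = 9 - (-4 - 1*1) = 9 - (-4 - 1) = 9 - 1*(-5) = 9 + 5 = 14)
y(N) = 12*N (y(N) = 6*(N + N) = 6*(2*N) = 12*N)
a(W) = 164 (a(W) = -4 + 12*14 = -4 + 168 = 164)
b(M) = 164
(56 + (Y - 1*32))*(b(5*(-1))*(-33)) = (56 + (360 - 1*32))*(164*(-33)) = (56 + (360 - 32))*(-5412) = (56 + 328)*(-5412) = 384*(-5412) = -2078208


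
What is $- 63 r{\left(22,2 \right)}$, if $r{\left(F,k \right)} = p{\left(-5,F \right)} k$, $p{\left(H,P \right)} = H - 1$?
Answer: $756$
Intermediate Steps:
$p{\left(H,P \right)} = -1 + H$ ($p{\left(H,P \right)} = H - 1 = -1 + H$)
$r{\left(F,k \right)} = - 6 k$ ($r{\left(F,k \right)} = \left(-1 - 5\right) k = - 6 k$)
$- 63 r{\left(22,2 \right)} = - 63 \left(\left(-6\right) 2\right) = \left(-63\right) \left(-12\right) = 756$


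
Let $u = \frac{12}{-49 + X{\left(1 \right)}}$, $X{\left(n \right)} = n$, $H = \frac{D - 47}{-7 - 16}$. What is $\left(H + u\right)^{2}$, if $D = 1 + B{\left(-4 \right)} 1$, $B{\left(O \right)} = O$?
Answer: $\frac{31329}{8464} \approx 3.7014$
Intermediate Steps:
$D = -3$ ($D = 1 - 4 = -3$)
$H = \frac{50}{23}$ ($H = \frac{-3 - 47}{-7 - 16} = - \frac{50}{-23} = \left(-50\right) \left(- \frac{1}{23}\right) = \frac{50}{23} \approx 2.1739$)
$u = - \frac{1}{4}$ ($u = \frac{12}{-49 + 1} = \frac{12}{-48} = 12 \left(- \frac{1}{48}\right) = - \frac{1}{4} \approx -0.25$)
$\left(H + u\right)^{2} = \left(\frac{50}{23} - \frac{1}{4}\right)^{2} = \left(\frac{177}{92}\right)^{2} = \frac{31329}{8464}$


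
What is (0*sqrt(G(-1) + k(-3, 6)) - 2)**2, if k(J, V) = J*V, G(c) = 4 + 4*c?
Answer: 4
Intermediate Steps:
(0*sqrt(G(-1) + k(-3, 6)) - 2)**2 = (0*sqrt((4 + 4*(-1)) - 3*6) - 2)**2 = (0*sqrt((4 - 4) - 18) - 2)**2 = (0*sqrt(0 - 18) - 2)**2 = (0*sqrt(-18) - 2)**2 = (0*(3*I*sqrt(2)) - 2)**2 = (0 - 2)**2 = (-2)**2 = 4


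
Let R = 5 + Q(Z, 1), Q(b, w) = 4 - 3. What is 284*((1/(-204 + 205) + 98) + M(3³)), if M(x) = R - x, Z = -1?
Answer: 22152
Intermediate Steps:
Q(b, w) = 1
R = 6 (R = 5 + 1 = 6)
M(x) = 6 - x
284*((1/(-204 + 205) + 98) + M(3³)) = 284*((1/(-204 + 205) + 98) + (6 - 1*3³)) = 284*((1/1 + 98) + (6 - 1*27)) = 284*((1 + 98) + (6 - 27)) = 284*(99 - 21) = 284*78 = 22152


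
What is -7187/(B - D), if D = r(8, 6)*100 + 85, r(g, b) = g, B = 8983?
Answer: -7187/8098 ≈ -0.88750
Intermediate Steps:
D = 885 (D = 8*100 + 85 = 800 + 85 = 885)
-7187/(B - D) = -7187/(8983 - 1*885) = -7187/(8983 - 885) = -7187/8098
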